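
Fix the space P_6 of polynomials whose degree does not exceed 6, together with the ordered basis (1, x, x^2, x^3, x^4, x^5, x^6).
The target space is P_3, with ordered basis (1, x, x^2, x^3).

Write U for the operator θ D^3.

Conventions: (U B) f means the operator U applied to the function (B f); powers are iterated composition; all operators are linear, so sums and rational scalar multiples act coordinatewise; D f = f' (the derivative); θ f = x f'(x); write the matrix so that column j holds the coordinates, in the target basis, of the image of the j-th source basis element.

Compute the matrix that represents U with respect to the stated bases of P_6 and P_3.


the matrix is [[0, 0, 0, 0, 0, 0, 0]; [0, 0, 0, 0, 24, 0, 0]; [0, 0, 0, 0, 0, 120, 0]; [0, 0, 0, 0, 0, 0, 360]] (rows listed top to bottom)

image of 1: 0
image of x: 0
image of x^2: 0
image of x^3: 0
image of x^4: 24x
image of x^5: 120x^2
image of x^6: 360x^3
each image's coordinates form column j of the matrix


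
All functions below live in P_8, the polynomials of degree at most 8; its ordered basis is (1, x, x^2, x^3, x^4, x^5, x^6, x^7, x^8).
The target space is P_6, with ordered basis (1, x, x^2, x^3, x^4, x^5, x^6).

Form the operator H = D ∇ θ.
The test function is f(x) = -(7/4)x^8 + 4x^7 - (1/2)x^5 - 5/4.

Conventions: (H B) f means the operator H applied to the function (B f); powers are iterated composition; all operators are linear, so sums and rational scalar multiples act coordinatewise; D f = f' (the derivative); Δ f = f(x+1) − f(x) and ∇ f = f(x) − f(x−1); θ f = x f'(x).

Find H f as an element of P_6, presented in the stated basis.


θ f = -14x^8 + 28x^7 - (5/2)x^5
∇ θ f = -112x^7 + 588x^6 - 1372x^5 + (3895/2)x^4 - 1739x^3 + 955x^2 - (591/2)x + 79/2
D ∇ θ f = -784x^6 + 3528x^5 - 6860x^4 + 7790x^3 - 5217x^2 + 1910x - 591/2

the result is g(x) = -784x^6 + 3528x^5 - 6860x^4 + 7790x^3 - 5217x^2 + 1910x - 591/2


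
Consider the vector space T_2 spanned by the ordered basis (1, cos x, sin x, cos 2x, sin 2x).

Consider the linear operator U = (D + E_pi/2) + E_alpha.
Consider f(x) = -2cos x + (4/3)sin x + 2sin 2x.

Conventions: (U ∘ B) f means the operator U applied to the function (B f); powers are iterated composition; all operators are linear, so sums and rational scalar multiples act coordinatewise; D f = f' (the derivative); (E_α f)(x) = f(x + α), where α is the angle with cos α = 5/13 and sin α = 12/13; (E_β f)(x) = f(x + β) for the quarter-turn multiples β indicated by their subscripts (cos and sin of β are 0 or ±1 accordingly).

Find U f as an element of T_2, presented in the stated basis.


the result is g(x) = (122/39)cos x + (248/39)sin x + (916/169)cos 2x - (576/169)sin 2x

D f = (4/3)cos x + 2sin x + 4cos 2x
E_pi/2 f = (4/3)cos x + 2sin x - 2sin 2x
(D + E_pi/2) f = (8/3)cos x + 4sin x + 4cos 2x - 2sin 2x
E_alpha f = (6/13)cos x + (92/39)sin x + (240/169)cos 2x - (238/169)sin 2x
((D + E_pi/2) + E_alpha) f = (122/39)cos x + (248/39)sin x + (916/169)cos 2x - (576/169)sin 2x


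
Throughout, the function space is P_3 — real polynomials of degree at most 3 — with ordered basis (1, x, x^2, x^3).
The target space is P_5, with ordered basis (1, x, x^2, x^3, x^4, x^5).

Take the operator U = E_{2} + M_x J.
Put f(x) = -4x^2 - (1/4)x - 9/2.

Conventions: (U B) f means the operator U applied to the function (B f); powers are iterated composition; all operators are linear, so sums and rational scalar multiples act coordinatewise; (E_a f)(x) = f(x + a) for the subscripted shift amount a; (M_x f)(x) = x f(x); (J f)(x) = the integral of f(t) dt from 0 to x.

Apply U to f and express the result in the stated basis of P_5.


g(x) = -(4/3)x^4 - (1/8)x^3 - (17/2)x^2 - (65/4)x - 21

E_{2} f = -4x^2 - (65/4)x - 21
J f = -(4/3)x^3 - (1/8)x^2 - (9/2)x
M_x J f = -(4/3)x^4 - (1/8)x^3 - (9/2)x^2
(E_{2} + M_x J) f = -(4/3)x^4 - (1/8)x^3 - (17/2)x^2 - (65/4)x - 21


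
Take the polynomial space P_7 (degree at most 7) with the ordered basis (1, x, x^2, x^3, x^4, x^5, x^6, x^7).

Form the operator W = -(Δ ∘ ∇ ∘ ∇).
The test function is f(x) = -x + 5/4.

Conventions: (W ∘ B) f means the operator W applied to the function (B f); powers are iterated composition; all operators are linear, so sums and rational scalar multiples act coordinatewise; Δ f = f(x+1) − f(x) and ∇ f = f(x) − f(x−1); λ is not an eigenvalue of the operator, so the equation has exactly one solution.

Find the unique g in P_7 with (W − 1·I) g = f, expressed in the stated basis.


write g with unknown coordinates in the stated basis and equate coefficients in (W − 1·I) g = f
solving from the highest basis element down gives g = x - 5/4
check: W g = 0
so W g − 1·g = -x + 5/4 = f ✓

g(x) = x - 5/4


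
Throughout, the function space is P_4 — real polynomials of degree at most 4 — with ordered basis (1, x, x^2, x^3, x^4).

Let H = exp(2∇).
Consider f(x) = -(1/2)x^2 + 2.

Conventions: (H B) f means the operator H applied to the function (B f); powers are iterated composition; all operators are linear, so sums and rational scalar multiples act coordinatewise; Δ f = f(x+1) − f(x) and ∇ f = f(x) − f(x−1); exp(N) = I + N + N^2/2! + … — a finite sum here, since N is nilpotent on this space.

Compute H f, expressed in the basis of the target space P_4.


order-1 term: -2x + 1
order-2 term: -2
the series for exp(2∇) f terminates at order 2
exp(2∇) f = -(1/2)x^2 - 2x + 1

g(x) = -(1/2)x^2 - 2x + 1


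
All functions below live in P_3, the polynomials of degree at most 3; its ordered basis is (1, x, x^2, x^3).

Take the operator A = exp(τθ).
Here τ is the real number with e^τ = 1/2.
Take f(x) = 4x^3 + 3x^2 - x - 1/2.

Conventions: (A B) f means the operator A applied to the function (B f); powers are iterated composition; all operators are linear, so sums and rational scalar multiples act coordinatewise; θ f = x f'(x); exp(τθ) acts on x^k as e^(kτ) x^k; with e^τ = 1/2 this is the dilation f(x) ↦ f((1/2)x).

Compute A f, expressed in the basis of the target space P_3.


the result is g(x) = (1/2)x^3 + (3/4)x^2 - (1/2)x - 1/2

exp(τθ) x^k = e^(kτ) x^k; with e^τ = 1/2 this sends x^k to (1/2)^k x^k
x ↦ 1/2 x
x^2 ↦ 1/4 x^2
x^3 ↦ 1/8 x^3
applying this coordinatewise to f: exp(τθ) f = (1/2)x^3 + (3/4)x^2 - (1/2)x - 1/2


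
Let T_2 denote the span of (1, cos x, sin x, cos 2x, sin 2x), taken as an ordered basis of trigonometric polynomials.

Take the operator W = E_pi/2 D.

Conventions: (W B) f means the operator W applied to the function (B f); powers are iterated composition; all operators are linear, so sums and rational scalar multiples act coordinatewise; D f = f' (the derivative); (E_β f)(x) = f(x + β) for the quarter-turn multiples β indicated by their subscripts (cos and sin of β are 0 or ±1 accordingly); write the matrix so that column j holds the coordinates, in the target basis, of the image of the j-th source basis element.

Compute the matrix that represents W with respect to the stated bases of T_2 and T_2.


image of 1: 0
image of cos x: -cos x
image of sin x: -sin x
image of cos 2x: 2sin 2x
image of sin 2x: -2cos 2x
each image's coordinates form column j of the matrix

the matrix is [[0, 0, 0, 0, 0]; [0, -1, 0, 0, 0]; [0, 0, -1, 0, 0]; [0, 0, 0, 0, -2]; [0, 0, 0, 2, 0]] (rows listed top to bottom)


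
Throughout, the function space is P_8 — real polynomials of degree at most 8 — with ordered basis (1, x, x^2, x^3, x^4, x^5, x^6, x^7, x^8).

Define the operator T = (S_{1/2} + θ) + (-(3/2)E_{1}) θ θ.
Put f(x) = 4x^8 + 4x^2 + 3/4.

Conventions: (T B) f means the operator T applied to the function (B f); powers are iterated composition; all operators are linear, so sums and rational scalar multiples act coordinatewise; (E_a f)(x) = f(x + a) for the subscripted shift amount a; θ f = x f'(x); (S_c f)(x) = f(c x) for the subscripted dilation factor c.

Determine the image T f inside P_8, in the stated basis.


g(x) = -(22527/64)x^8 - 3072x^7 - 10752x^6 - 21504x^5 - 26880x^4 - 21504x^3 - 10767x^2 - 3120x - 1629/4

S_{1/2} f = (1/64)x^8 + x^2 + 3/4
θ f = 32x^8 + 8x^2
(S_{1/2} + θ) f = (2049/64)x^8 + 9x^2 + 3/4
θ f = 32x^8 + 8x^2
θ θ f = 256x^8 + 16x^2
E_{1} (θ θ) f = 256x^8 + 2048x^7 + 7168x^6 + 14336x^5 + 17920x^4 + 14336x^3 + 7184x^2 + 2080x + 272
(-(3/2)E_{1}) (θ θ) f = -384x^8 - 3072x^7 - 10752x^6 - 21504x^5 - 26880x^4 - 21504x^3 - 10776x^2 - 3120x - 408
((S_{1/2} + θ) + (-(3/2)E_{1}) θ θ) f = -(22527/64)x^8 - 3072x^7 - 10752x^6 - 21504x^5 - 26880x^4 - 21504x^3 - 10767x^2 - 3120x - 1629/4


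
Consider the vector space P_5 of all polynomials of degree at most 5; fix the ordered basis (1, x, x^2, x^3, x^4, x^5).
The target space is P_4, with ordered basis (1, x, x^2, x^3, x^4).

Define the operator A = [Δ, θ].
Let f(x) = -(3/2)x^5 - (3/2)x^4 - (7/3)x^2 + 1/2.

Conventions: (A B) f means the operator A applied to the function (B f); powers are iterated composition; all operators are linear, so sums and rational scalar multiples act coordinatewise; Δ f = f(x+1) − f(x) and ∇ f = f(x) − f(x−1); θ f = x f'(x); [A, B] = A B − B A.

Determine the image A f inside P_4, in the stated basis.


θ f = -(15/2)x^5 - 6x^4 - (14/3)x^2
Δ θ f = -(75/2)x^4 - 99x^3 - 111x^2 - (425/6)x - 109/6
Δ f = -(15/2)x^4 - 21x^3 - 24x^2 - (109/6)x - 16/3
θ Δ f = -30x^4 - 63x^3 - 48x^2 - (109/6)x
[Δ, θ] f = -(15/2)x^4 - 36x^3 - 63x^2 - (158/3)x - 109/6

the image equals g(x) = -(15/2)x^4 - 36x^3 - 63x^2 - (158/3)x - 109/6


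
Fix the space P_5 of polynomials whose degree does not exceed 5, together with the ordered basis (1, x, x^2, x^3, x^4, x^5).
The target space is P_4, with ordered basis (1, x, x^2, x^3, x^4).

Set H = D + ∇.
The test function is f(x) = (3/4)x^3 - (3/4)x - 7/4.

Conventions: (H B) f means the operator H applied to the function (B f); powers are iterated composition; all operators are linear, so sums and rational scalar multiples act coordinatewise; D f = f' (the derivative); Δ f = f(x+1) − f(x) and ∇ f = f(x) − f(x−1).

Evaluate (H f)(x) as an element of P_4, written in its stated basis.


the image equals g(x) = (9/2)x^2 - (9/4)x - 3/4

D f = (9/4)x^2 - 3/4
∇ f = (9/4)x^2 - (9/4)x
(D + ∇) f = (9/2)x^2 - (9/4)x - 3/4


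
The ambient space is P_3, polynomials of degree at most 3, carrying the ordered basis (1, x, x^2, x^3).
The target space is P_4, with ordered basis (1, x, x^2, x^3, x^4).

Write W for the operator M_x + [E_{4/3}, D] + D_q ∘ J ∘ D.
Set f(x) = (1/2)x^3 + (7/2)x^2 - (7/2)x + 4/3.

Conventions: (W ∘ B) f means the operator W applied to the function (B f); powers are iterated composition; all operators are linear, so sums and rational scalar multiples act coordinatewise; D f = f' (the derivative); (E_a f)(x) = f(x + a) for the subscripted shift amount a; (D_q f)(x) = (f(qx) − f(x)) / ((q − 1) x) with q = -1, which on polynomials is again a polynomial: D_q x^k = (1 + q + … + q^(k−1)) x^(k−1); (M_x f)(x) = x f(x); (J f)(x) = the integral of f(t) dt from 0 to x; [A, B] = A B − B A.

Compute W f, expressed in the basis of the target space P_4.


the image equals g(x) = (1/2)x^4 + (7/2)x^3 - 3x^2 + (4/3)x - 7/2

M_x f = (1/2)x^4 + (7/2)x^3 - (7/2)x^2 + (4/3)x
D f = (3/2)x^2 + 7x - 7/2
E_{4/3} D f = (3/2)x^2 + 11x + 17/2
E_{4/3} f = (1/2)x^3 + (11/2)x^2 + (17/2)x + 110/27
D E_{4/3} f = (3/2)x^2 + 11x + 17/2
[E_{4/3}, D] f = 0
D f = (3/2)x^2 + 7x - 7/2
J D f = (1/2)x^3 + (7/2)x^2 - (7/2)x
D_q J D f = (1/2)x^2 - 7/2
(M_x + [E_{4/3}, D] + D_q ∘ J ∘ D) f = (1/2)x^4 + (7/2)x^3 - 3x^2 + (4/3)x - 7/2


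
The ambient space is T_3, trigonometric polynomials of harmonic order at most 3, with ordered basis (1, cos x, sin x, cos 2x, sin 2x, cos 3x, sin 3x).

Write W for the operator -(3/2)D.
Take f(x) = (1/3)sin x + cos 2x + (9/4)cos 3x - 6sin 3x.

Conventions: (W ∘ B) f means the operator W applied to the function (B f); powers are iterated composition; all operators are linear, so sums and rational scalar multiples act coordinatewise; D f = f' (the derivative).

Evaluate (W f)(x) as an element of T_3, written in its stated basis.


D f = (1/3)cos x - 2sin 2x - 18cos 3x - (27/4)sin 3x
(-(3/2)D) f = -(1/2)cos x + 3sin 2x + 27cos 3x + (81/8)sin 3x

g(x) = -(1/2)cos x + 3sin 2x + 27cos 3x + (81/8)sin 3x


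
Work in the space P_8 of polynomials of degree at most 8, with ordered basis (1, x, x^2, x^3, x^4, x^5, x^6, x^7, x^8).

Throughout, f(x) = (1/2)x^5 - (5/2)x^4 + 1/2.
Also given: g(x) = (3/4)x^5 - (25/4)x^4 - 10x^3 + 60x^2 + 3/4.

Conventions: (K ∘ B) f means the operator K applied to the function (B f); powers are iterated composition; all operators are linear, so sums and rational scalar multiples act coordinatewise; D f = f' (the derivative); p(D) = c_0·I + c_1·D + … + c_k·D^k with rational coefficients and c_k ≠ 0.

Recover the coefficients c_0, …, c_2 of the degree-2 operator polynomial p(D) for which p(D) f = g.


p(D) = (3/2)·I − D − 2·D^2, i.e. c_0 = 3/2, c_1 = -1, c_2 = -2

D^0 f = (1/2)x^5 - (5/2)x^4 + 1/2
D^1 f = (5/2)x^4 - 10x^3
D^2 f = 10x^3 - 30x^2
matching coefficients of g against c_0 f + c_1 Df + … from the top degree down determines the c_i
solution: c_0 = 3/2, c_1 = -1, c_2 = -2


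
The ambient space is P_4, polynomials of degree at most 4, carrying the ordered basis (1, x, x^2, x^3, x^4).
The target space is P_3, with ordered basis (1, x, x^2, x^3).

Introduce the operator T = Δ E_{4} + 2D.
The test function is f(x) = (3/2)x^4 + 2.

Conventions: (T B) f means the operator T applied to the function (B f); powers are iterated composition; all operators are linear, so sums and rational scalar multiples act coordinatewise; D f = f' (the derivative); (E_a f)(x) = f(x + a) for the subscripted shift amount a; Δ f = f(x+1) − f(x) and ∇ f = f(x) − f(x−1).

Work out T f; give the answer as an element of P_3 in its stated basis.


g(x) = 18x^3 + 81x^2 + 366x + 1107/2

E_{4} f = (3/2)x^4 + 24x^3 + 144x^2 + 384x + 386
Δ E_{4} f = 6x^3 + 81x^2 + 366x + 1107/2
D f = 6x^3
(2D) f = 12x^3
(Δ E_{4} + 2D) f = 18x^3 + 81x^2 + 366x + 1107/2


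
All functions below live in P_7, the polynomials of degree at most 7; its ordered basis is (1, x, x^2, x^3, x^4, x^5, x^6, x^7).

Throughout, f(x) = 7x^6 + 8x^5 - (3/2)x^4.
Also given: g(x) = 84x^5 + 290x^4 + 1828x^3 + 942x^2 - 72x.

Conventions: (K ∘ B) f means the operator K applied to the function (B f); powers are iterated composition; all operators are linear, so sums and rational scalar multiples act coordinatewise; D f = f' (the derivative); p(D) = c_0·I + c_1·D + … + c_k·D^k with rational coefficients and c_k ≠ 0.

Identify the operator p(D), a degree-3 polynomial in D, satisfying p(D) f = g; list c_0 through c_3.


D^0 f = 7x^6 + 8x^5 - (3/2)x^4
D^1 f = 42x^5 + 40x^4 - 6x^3
D^2 f = 210x^4 + 160x^3 - 18x^2
D^3 f = 840x^3 + 480x^2 - 36x
matching coefficients of g against c_0 f + c_1 Df + … from the top degree down determines the c_i
solution: c_0 = 0, c_1 = 2, c_2 = 1, c_3 = 2

p(D) = 2·D + D^2 + 2·D^3, i.e. c_0 = 0, c_1 = 2, c_2 = 1, c_3 = 2


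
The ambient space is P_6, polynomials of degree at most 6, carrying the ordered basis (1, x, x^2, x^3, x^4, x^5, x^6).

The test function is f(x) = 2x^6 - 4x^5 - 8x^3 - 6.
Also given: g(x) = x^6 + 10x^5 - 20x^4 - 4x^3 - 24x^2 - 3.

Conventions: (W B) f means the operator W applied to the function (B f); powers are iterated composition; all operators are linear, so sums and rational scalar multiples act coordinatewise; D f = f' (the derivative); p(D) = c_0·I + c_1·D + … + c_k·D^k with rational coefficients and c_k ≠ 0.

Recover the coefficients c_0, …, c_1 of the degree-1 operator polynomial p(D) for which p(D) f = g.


D^0 f = 2x^6 - 4x^5 - 8x^3 - 6
D^1 f = 12x^5 - 20x^4 - 24x^2
matching coefficients of g against c_0 f + c_1 Df + … from the top degree down determines the c_i
solution: c_0 = 1/2, c_1 = 1

p(D) = (1/2)·I + D, i.e. c_0 = 1/2, c_1 = 1


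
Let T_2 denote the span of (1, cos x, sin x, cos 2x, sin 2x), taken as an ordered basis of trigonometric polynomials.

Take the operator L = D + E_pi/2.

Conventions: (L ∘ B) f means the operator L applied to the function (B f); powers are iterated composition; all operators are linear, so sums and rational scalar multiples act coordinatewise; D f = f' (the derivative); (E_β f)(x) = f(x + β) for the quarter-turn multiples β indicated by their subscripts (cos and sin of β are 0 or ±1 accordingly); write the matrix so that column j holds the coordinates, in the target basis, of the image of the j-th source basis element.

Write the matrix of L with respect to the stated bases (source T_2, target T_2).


the matrix is [[1, 0, 0, 0, 0]; [0, 0, 2, 0, 0]; [0, -2, 0, 0, 0]; [0, 0, 0, -1, 2]; [0, 0, 0, -2, -1]] (rows listed top to bottom)

image of 1: 1
image of cos x: -2sin x
image of sin x: 2cos x
image of cos 2x: -cos 2x - 2sin 2x
image of sin 2x: 2cos 2x - sin 2x
each image's coordinates form column j of the matrix


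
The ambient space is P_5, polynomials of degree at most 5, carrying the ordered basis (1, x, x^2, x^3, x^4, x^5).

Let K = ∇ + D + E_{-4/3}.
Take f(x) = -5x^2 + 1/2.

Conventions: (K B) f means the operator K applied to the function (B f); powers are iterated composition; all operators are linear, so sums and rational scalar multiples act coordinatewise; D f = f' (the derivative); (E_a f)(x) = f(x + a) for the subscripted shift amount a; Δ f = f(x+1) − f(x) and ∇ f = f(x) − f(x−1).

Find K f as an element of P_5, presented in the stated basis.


the result is g(x) = -5x^2 - (20/3)x - 61/18

∇ f = -10x + 5
D f = -10x
E_{-4/3} f = -5x^2 + (40/3)x - 151/18
(∇ + D + E_{-4/3}) f = -5x^2 - (20/3)x - 61/18


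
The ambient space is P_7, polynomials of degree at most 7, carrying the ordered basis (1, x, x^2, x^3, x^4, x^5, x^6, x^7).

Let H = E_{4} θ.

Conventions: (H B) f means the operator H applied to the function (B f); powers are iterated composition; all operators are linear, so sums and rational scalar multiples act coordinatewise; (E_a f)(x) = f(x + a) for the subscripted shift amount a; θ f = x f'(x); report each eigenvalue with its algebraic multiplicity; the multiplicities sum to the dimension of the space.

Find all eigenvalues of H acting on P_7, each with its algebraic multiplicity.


image of 1: 0
image of x: x + 4
image of x^2: 2x^2 + 16x + 32
image of x^3: 3x^3 + 36x^2 + 144x + 192
image of x^4: 4x^4 + 64x^3 + 384x^2 + 1024x + 1024
image of x^5: 5x^5 + 100x^4 + 800x^3 + 3200x^2 + 6400x + 5120
image of x^6: 6x^6 + 144x^5 + 1440x^4 + 7680x^3 + 23040x^2 + 36864x + 24576
image of x^7: 7x^7 + 196x^6 + 2352x^5 + 15680x^4 + 62720x^3 + 150528x^2 + 200704x + 114688
the matrix is upper triangular; its diagonal is (0, 1, 2, 3, 4, 5, 6, 7)
for a triangular matrix the eigenvalues are the diagonal entries, with algebraic multiplicity their repetition count

λ = 0 (multiplicity 1), λ = 1 (multiplicity 1), λ = 2 (multiplicity 1), λ = 3 (multiplicity 1), λ = 4 (multiplicity 1), λ = 5 (multiplicity 1), λ = 6 (multiplicity 1), λ = 7 (multiplicity 1)


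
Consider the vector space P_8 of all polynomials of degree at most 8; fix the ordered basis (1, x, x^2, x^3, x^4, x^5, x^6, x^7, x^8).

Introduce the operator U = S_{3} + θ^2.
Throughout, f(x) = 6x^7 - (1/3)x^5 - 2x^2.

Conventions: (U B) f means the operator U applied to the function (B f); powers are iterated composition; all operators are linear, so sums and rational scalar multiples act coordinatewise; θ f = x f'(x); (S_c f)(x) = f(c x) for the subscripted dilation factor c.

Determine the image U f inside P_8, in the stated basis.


S_{3} f = 13122x^7 - 81x^5 - 18x^2
θ f = 42x^7 - (5/3)x^5 - 4x^2
θ θ f = 294x^7 - (25/3)x^5 - 8x^2
(S_{3} + θ^2) f = 13416x^7 - (268/3)x^5 - 26x^2

the image equals g(x) = 13416x^7 - (268/3)x^5 - 26x^2


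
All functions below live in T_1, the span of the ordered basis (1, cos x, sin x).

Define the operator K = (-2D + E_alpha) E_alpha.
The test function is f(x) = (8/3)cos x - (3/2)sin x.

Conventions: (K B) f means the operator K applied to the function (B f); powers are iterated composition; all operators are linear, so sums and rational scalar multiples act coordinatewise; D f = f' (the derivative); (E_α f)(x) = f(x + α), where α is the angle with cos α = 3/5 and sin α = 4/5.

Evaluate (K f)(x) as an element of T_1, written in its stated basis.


g(x) = (97/25)cos x - (67/50)sin x

E_alpha f = (2/5)cos x - (91/30)sin x
D E_alpha f = -(91/30)cos x - (2/5)sin x
(-2D) E_alpha f = (91/15)cos x + (4/5)sin x
E_alpha E_alpha f = -(164/75)cos x - (107/50)sin x
(-2D + E_alpha) E_alpha f = (97/25)cos x - (67/50)sin x


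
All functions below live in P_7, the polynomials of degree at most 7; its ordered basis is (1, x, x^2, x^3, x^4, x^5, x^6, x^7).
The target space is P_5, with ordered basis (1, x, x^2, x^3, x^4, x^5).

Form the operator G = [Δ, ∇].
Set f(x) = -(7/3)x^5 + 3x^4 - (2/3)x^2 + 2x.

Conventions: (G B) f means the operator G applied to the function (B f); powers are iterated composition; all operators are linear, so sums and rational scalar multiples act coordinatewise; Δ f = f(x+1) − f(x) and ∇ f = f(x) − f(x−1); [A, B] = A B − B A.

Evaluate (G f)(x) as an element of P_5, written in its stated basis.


g(x) = 0

∇ f = -(35/3)x^4 + (106/3)x^3 - (124/3)x^2 + (67/3)x - 8/3
Δ ∇ f = -(140/3)x^3 + 36x^2 - (70/3)x + 14/3
Δ f = -(35/3)x^4 - (34/3)x^3 - (16/3)x^2 - x + 2
∇ Δ f = -(140/3)x^3 + 36x^2 - (70/3)x + 14/3
[Δ, ∇] f = 0


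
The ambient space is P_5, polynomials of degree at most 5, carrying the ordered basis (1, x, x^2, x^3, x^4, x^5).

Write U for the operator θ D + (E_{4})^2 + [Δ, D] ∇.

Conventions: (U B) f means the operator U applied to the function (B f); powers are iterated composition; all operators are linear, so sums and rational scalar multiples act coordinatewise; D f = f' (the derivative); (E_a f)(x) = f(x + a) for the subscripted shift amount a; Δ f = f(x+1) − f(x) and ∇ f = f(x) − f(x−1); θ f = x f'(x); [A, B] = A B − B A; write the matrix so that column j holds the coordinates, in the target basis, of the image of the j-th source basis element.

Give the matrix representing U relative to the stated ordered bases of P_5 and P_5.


image of 1: 1
image of x: x + 8
image of x^2: x^2 + 18x + 64
image of x^3: x^3 + 30x^2 + 192x + 512
image of x^4: x^4 + 44x^3 + 384x^2 + 2048x + 4096
image of x^5: x^5 + 60x^4 + 640x^3 + 5120x^2 + 20480x + 32768
each image's coordinates form column j of the matrix

the matrix is [[1, 8, 64, 512, 4096, 32768]; [0, 1, 18, 192, 2048, 20480]; [0, 0, 1, 30, 384, 5120]; [0, 0, 0, 1, 44, 640]; [0, 0, 0, 0, 1, 60]; [0, 0, 0, 0, 0, 1]] (rows listed top to bottom)


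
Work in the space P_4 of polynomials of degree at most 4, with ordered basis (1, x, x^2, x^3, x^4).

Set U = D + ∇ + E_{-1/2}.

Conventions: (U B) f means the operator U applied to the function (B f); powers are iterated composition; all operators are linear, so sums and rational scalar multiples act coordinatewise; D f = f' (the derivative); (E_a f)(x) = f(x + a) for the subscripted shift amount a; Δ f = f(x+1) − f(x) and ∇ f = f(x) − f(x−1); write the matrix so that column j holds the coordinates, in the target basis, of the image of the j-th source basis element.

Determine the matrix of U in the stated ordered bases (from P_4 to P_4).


the matrix is [[1, 3/2, -3/4, 7/8, -15/16]; [0, 1, 3, -9/4, 7/2]; [0, 0, 1, 9/2, -9/2]; [0, 0, 0, 1, 6]; [0, 0, 0, 0, 1]] (rows listed top to bottom)

image of 1: 1
image of x: x + 3/2
image of x^2: x^2 + 3x - 3/4
image of x^3: x^3 + (9/2)x^2 - (9/4)x + 7/8
image of x^4: x^4 + 6x^3 - (9/2)x^2 + (7/2)x - 15/16
each image's coordinates form column j of the matrix


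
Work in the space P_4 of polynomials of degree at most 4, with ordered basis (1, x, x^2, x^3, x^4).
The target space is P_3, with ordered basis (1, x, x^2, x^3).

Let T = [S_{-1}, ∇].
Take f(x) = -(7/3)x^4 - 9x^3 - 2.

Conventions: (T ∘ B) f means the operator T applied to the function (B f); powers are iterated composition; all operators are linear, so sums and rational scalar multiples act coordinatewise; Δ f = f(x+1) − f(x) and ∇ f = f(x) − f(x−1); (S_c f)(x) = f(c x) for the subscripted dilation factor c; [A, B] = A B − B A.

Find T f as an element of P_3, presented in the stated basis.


the result is g(x) = (56/3)x^3 - 54x^2 + (56/3)x - 18

∇ f = -(28/3)x^3 - 13x^2 + (53/3)x - 20/3
S_{-1} ∇ f = (28/3)x^3 - 13x^2 - (53/3)x - 20/3
S_{-1} f = -(7/3)x^4 + 9x^3 - 2
∇ S_{-1} f = -(28/3)x^3 + 41x^2 - (109/3)x + 34/3
[S_{-1}, ∇] f = (56/3)x^3 - 54x^2 + (56/3)x - 18


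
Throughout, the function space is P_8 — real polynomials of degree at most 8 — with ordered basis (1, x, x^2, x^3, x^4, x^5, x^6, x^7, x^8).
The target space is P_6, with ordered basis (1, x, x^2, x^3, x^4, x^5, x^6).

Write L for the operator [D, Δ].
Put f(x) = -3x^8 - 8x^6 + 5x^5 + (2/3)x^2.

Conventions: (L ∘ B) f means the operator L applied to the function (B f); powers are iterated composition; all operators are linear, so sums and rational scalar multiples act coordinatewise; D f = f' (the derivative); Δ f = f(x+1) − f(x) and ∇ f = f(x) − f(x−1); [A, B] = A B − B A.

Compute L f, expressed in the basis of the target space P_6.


g(x) = 0

Δ f = -24x^7 - 84x^6 - 216x^5 - 305x^4 - 278x^3 - 154x^2 - (137/3)x - 16/3
D Δ f = -168x^6 - 504x^5 - 1080x^4 - 1220x^3 - 834x^2 - 308x - 137/3
D f = -24x^7 - 48x^5 + 25x^4 + (4/3)x
Δ D f = -168x^6 - 504x^5 - 1080x^4 - 1220x^3 - 834x^2 - 308x - 137/3
[D, Δ] f = 0


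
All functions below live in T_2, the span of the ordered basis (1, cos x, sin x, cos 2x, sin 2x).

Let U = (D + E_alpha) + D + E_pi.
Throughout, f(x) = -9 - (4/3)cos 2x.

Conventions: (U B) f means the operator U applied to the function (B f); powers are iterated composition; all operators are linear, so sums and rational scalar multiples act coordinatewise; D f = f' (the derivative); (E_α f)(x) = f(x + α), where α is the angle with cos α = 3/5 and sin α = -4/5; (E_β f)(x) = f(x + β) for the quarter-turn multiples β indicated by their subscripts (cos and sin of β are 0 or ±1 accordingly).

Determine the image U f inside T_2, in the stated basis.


D f = (8/3)sin 2x
E_alpha f = -9 + (28/75)cos 2x - (32/25)sin 2x
(D + E_alpha) f = -9 + (28/75)cos 2x + (104/75)sin 2x
D f = (8/3)sin 2x
E_pi f = -9 - (4/3)cos 2x
((D + E_alpha) + D + E_pi) f = -18 - (24/25)cos 2x + (304/75)sin 2x

the result is g(x) = -18 - (24/25)cos 2x + (304/75)sin 2x


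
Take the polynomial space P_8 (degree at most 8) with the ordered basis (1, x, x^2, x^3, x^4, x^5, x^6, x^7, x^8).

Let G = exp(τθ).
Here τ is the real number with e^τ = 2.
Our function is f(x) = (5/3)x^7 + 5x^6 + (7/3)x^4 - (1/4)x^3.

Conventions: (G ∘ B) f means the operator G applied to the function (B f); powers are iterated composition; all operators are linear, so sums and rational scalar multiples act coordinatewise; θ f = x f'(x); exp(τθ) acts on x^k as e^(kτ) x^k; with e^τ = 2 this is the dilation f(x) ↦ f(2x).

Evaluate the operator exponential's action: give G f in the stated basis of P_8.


the image equals g(x) = (640/3)x^7 + 320x^6 + (112/3)x^4 - 2x^3

exp(τθ) x^k = e^(kτ) x^k; with e^τ = 2 this sends x^k to 2^k x^k
x^3 ↦ 8 x^3
x^4 ↦ 16 x^4
x^6 ↦ 64 x^6
x^7 ↦ 128 x^7
applying this coordinatewise to f: exp(τθ) f = (640/3)x^7 + 320x^6 + (112/3)x^4 - 2x^3


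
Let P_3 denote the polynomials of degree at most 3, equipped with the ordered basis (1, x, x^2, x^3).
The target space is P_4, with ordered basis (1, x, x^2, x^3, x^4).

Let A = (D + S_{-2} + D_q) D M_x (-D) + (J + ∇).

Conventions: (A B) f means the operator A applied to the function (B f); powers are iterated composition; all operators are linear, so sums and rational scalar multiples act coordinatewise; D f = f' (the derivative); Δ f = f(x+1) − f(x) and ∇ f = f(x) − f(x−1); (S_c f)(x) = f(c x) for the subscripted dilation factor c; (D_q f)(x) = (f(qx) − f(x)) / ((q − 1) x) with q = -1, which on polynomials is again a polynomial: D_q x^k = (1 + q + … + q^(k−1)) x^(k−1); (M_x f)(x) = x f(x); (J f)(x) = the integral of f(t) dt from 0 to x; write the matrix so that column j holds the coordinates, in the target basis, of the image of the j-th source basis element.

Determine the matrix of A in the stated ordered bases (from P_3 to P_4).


the matrix is [[0, 0, -9, 1]; [1, 0, 10, -21]; [0, 1/2, 0, -33]; [0, 0, 1/3, 0]; [0, 0, 0, 1/4]] (rows listed top to bottom)

image of 1: x
image of x: (1/2)x^2
image of x^2: (1/3)x^3 + 10x - 9
image of x^3: (1/4)x^4 - 33x^2 - 21x + 1
each image's coordinates form column j of the matrix


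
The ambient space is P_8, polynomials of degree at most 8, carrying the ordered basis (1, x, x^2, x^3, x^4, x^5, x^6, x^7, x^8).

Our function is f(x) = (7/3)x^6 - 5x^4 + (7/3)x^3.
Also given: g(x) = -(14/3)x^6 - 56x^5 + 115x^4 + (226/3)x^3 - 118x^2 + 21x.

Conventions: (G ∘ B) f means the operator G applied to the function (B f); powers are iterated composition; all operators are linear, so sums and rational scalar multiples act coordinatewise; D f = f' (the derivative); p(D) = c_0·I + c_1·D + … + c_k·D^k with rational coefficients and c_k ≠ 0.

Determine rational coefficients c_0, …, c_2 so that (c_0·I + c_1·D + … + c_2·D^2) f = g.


p(D) = -2·I − 4·D + (3/2)·D^2, i.e. c_0 = -2, c_1 = -4, c_2 = 3/2

D^0 f = (7/3)x^6 - 5x^4 + (7/3)x^3
D^1 f = 14x^5 - 20x^3 + 7x^2
D^2 f = 70x^4 - 60x^2 + 14x
matching coefficients of g against c_0 f + c_1 Df + … from the top degree down determines the c_i
solution: c_0 = -2, c_1 = -4, c_2 = 3/2


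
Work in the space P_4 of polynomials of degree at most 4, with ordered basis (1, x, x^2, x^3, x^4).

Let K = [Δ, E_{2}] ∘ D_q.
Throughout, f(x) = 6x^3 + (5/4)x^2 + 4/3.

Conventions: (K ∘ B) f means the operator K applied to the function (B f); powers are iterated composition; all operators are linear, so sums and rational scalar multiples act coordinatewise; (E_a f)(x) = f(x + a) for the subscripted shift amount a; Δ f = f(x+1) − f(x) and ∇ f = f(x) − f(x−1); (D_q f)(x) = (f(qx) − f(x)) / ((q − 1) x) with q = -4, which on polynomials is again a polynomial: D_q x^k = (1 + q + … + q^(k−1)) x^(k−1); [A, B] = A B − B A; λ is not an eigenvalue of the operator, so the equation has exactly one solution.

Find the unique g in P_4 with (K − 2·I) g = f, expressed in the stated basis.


g(x) = -3x^3 - (5/8)x^2 - 2/3

write g with unknown coordinates in the stated basis and equate coefficients in (K − 2·I) g = f
solving from the highest basis element down gives g = -3x^3 - (5/8)x^2 - 2/3
check: K g = 0
so K g − 2·g = 6x^3 + (5/4)x^2 + 4/3 = f ✓


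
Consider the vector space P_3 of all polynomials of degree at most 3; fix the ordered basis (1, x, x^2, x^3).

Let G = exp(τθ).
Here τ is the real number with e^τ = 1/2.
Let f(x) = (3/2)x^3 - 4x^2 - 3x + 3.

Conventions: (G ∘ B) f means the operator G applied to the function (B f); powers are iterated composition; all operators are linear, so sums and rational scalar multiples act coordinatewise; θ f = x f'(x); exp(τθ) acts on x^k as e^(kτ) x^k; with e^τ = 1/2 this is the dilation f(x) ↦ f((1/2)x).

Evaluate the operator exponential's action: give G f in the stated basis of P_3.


exp(τθ) x^k = e^(kτ) x^k; with e^τ = 1/2 this sends x^k to (1/2)^k x^k
x ↦ 1/2 x
x^2 ↦ 1/4 x^2
x^3 ↦ 1/8 x^3
applying this coordinatewise to f: exp(τθ) f = (3/16)x^3 - x^2 - (3/2)x + 3

the result is g(x) = (3/16)x^3 - x^2 - (3/2)x + 3


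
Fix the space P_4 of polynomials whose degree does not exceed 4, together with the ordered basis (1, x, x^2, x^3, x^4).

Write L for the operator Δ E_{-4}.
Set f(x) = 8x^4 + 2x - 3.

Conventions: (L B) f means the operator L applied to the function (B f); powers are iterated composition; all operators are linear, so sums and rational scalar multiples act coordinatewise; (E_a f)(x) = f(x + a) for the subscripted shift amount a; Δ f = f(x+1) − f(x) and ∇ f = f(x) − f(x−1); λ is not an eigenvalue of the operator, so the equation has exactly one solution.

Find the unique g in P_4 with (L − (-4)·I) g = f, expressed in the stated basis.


the result is g(x) = 2x^4 - 2x^3 + (45/2)x^2 - (381/4)x + 2695/16

write g with unknown coordinates in the stated basis and equate coefficients in (L − (-4)·I) g = f
solving from the highest basis element down gives g = 2x^4 - 2x^3 + (45/2)x^2 - (381/4)x + 2695/16
check: L g = 8x^3 - 90x^2 + 383x - 2707/4
so L g − (-4)·g = 8x^4 + 2x - 3 = f ✓


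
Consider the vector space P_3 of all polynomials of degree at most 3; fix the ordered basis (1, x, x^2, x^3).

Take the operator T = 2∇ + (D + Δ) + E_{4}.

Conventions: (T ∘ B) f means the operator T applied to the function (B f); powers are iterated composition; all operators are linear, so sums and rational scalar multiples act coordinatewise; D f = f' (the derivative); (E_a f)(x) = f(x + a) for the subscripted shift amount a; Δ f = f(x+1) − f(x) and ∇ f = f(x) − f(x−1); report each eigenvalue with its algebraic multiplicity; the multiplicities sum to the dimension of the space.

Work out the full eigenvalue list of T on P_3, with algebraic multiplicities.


λ = 1 (multiplicity 4)

image of 1: 1
image of x: x + 8
image of x^2: x^2 + 16x + 15
image of x^3: x^3 + 24x^2 + 45x + 67
the matrix is upper triangular; its diagonal is (1, 1, 1, 1)
for a triangular matrix the eigenvalues are the diagonal entries, with algebraic multiplicity their repetition count


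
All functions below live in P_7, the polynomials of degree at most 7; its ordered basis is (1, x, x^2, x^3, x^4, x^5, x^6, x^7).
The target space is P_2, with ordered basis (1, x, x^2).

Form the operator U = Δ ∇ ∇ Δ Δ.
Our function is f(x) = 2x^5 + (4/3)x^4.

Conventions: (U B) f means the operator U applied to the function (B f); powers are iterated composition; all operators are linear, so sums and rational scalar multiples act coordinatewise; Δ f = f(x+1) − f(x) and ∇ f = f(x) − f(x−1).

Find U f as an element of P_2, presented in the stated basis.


the image equals g(x) = 240

Δ f = 10x^4 + (76/3)x^3 + 28x^2 + (46/3)x + 10/3
Δ Δ f = 40x^3 + 136x^2 + 172x + 236/3
∇ Δ Δ f = 120x^2 + 152x + 76
∇ (∇ Δ Δ) f = 240x + 32
Δ ∇ (∇ Δ Δ) f = 240


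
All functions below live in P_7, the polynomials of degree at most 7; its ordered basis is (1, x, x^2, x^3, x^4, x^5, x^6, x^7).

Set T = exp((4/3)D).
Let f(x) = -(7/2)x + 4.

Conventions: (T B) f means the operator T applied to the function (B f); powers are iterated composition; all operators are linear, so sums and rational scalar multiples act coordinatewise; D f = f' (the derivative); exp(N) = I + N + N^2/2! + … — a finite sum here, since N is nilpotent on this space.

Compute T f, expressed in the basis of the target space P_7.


order-1 term: -14/3
the series for exp((4/3)D) f terminates at order 1
exp((4/3)D) f = -(7/2)x - 2/3

the result is g(x) = -(7/2)x - 2/3


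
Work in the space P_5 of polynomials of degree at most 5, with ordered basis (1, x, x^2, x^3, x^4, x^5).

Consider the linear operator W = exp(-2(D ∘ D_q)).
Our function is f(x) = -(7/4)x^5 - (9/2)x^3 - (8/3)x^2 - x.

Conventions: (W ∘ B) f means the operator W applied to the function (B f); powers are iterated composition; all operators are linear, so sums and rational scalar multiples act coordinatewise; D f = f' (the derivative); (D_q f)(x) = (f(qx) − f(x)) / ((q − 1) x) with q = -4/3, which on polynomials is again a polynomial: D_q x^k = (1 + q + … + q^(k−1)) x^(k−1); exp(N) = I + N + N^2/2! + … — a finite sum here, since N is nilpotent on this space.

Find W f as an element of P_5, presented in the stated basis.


g(x) = -(7/4)x^5 + (4339/162)x^3 - (8/3)x^2 - (47659/729)x - 16/9

order-1 term: (2534/81)x^3 + 26x - 16/9
order-2 term: -(65884/729)x
the series for exp(-2(D ∘ D_q)) f terminates at order 2
exp(-2(D ∘ D_q)) f = -(7/4)x^5 + (4339/162)x^3 - (8/3)x^2 - (47659/729)x - 16/9


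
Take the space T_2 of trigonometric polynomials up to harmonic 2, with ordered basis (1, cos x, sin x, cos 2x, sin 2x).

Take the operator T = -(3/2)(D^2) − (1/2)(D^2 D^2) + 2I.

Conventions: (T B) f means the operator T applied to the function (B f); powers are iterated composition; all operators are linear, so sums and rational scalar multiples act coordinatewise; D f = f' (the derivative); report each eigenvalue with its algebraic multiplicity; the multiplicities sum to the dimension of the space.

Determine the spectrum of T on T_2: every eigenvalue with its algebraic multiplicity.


image of 1: 2
image of cos x: 3cos x
image of sin x: 3sin x
image of cos 2x: 0
image of sin 2x: 0
the matrix is diagonal; its diagonal is (2, 3, 3, 0, 0)
for a triangular matrix the eigenvalues are the diagonal entries, with algebraic multiplicity their repetition count

λ = 0 (multiplicity 2), λ = 2 (multiplicity 1), λ = 3 (multiplicity 2)


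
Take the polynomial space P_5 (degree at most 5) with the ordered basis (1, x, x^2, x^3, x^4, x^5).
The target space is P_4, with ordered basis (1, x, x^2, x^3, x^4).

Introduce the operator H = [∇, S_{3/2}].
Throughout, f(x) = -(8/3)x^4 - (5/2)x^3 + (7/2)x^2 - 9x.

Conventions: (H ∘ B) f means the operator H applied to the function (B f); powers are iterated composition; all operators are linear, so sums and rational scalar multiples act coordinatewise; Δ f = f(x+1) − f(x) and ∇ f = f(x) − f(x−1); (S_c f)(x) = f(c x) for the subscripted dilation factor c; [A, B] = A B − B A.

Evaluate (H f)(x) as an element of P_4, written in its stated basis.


g(x) = -18x^3 + (585/16)x^2 - (299/16)x - 191/48

S_{3/2} f = -(27/2)x^4 - (135/16)x^3 + (63/8)x^2 - (27/2)x
∇ S_{3/2} f = -54x^3 + (891/16)x^2 - (207/16)x - 261/16
∇ f = -(32/3)x^3 + (17/2)x^2 + (23/6)x - 37/3
S_{3/2} ∇ f = -36x^3 + (153/8)x^2 + (23/4)x - 37/3
[∇, S_{3/2}] f = -18x^3 + (585/16)x^2 - (299/16)x - 191/48


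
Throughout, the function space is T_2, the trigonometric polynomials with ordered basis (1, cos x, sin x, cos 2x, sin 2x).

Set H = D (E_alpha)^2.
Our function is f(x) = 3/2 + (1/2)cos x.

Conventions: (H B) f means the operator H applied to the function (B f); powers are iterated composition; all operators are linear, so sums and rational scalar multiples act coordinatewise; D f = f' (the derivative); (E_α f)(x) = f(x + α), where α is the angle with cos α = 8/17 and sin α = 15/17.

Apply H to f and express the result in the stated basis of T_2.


the image equals g(x) = -(120/289)cos x + (161/578)sin x

E_alpha f = 3/2 + (4/17)cos x - (15/34)sin x
E_alpha E_alpha f = 3/2 - (161/578)cos x - (120/289)sin x
D (E_alpha)^2 f = -(120/289)cos x + (161/578)sin x


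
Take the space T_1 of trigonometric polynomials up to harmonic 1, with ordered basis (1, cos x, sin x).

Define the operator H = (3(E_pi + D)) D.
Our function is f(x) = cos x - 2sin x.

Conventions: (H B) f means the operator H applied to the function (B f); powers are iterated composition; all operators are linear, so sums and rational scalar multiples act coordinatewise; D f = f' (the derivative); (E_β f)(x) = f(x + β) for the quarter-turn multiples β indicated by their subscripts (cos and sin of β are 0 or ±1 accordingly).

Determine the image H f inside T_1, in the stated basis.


D f = -2cos x - sin x
E_pi D f = 2cos x + sin x
D D f = -cos x + 2sin x
(E_pi + D) D f = cos x + 3sin x
(3(E_pi + D)) D f = 3cos x + 9sin x

the result is g(x) = 3cos x + 9sin x


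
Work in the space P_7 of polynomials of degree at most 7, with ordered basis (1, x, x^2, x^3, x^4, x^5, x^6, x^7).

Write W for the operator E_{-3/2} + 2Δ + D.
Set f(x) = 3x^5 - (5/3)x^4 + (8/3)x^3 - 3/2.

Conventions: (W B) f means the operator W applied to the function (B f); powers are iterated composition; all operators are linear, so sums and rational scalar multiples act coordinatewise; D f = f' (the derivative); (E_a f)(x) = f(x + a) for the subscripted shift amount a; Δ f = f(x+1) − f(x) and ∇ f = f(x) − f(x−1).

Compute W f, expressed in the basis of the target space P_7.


E_{-3/2} f = 3x^5 - (145/6)x^4 + (481/6)x^3 - (543/4)x^2 + (1863/16)x - 1335/32
Δ f = 15x^4 + (70/3)x^3 + 28x^2 + (49/3)x + 4
(2Δ) f = 30x^4 + (140/3)x^3 + 56x^2 + (98/3)x + 8
D f = 15x^4 - (20/3)x^3 + 8x^2
(E_{-3/2} + 2Δ + D) f = 3x^5 + (125/6)x^4 + (721/6)x^3 - (287/4)x^2 + (7157/48)x - 1079/32

g(x) = 3x^5 + (125/6)x^4 + (721/6)x^3 - (287/4)x^2 + (7157/48)x - 1079/32
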